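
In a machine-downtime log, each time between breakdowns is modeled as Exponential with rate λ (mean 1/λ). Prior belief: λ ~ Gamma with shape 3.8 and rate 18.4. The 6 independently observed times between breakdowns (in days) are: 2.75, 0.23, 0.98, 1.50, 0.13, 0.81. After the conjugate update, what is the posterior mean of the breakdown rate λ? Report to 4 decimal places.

With a Gamma(shape α, rate β) prior on the exponential rate λ, the posterior after n observations with total T = Σxᵢ is Gamma(α+n, β+T).
Sum of observations T = 6.40 days; n = 6.
Posterior: Gamma(3.8+6, 18.4+6.40) = Gamma(9.8, 24.80).
Posterior mean of λ = α/β = 9.8/24.80 = 0.3952.

0.3952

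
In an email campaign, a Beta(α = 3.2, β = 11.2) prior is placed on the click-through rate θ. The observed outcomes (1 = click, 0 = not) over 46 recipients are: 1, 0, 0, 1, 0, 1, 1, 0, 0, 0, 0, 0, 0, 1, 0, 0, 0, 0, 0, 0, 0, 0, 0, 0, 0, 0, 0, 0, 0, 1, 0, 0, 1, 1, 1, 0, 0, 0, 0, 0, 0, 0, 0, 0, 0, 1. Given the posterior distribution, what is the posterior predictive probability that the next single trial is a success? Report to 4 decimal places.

The Beta prior is conjugate to a Binomial/Bernoulli likelihood; the update adds successes to α and failures to β.
Posterior: Beta(α+k, β+n−k) = Beta(3.2+10, 11.2+36) = Beta(13.2, 47.2).
For a single future Bernoulli trial, P(success | data) = α/(α+β) = 0.2185.

0.2185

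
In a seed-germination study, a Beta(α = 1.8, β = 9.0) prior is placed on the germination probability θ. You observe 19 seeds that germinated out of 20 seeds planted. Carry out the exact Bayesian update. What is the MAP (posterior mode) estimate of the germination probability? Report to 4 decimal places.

The Beta prior is conjugate to a Binomial/Bernoulli likelihood; the update adds successes to α and failures to β.
Posterior: Beta(α+k, β+n−k) = Beta(1.8+19, 9.0+1) = Beta(20.8, 10.0).
Mode of Beta(a,b) for a,b>1 is (a−1)/(a+b−2) = 19.8/28.8 = 0.6875.

0.6875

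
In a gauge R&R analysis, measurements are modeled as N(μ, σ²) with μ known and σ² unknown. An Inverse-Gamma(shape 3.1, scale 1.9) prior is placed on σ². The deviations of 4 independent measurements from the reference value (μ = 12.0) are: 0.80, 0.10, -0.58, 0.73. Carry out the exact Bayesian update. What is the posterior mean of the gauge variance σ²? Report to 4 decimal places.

With known mean μ and an Inverse-Gamma(α, β) prior on σ², the Normal likelihood is conjugate: posterior is Inv-Gamma(α + n/2, β + Σ(xᵢ−μ)²/2).
Σ(xᵢ−μ)² = (0.80)² + (0.10)² + (-0.58)² + (0.73)² = 1.5193.
Posterior: Inv-Gamma(3.1 + 4/2, 1.9 + 1.5193/2) = Inv-Gamma(5.10, 2.65965).
E[σ²|data] = β/(α−1) = 2.65965/4.10 = 0.6487.

0.6487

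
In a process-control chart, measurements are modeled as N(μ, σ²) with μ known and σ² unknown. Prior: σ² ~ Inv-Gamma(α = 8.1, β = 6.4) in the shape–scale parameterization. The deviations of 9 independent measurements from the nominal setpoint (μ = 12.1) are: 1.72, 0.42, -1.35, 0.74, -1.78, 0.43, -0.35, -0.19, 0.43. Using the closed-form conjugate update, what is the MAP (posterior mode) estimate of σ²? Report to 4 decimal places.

With known mean μ and an Inverse-Gamma(α, β) prior on σ², the Normal likelihood is conjugate: posterior is Inv-Gamma(α + n/2, β + Σ(xᵢ−μ)²/2).
Σ(xᵢ−μ)² = (1.72)² + (0.42)² + (-1.35)² + (0.74)² + (-1.78)² + (0.43)² + (-0.35)² + (-0.19)² + (0.43)² = 9.2017.
Posterior: Inv-Gamma(8.1 + 9/2, 6.4 + 9.2017/2) = Inv-Gamma(12.60, 11.00085).
Mode = β/(α+1) = 11.00085/13.60 = 0.8089.

0.8089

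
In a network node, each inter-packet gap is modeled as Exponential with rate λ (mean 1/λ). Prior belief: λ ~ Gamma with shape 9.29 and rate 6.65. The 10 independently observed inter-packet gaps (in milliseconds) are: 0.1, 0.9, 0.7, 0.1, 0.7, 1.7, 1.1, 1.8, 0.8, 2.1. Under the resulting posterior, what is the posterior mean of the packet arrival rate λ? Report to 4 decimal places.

With a Gamma(shape α, rate β) prior on the exponential rate λ, the posterior after n observations with total T = Σxᵢ is Gamma(α+n, β+T).
Sum of observations T = 10.0 milliseconds; n = 10.
Posterior: Gamma(9.29+10, 6.65+10.0) = Gamma(19.29, 16.65).
Posterior mean of λ = α/β = 19.29/16.65 = 1.1586.

1.1586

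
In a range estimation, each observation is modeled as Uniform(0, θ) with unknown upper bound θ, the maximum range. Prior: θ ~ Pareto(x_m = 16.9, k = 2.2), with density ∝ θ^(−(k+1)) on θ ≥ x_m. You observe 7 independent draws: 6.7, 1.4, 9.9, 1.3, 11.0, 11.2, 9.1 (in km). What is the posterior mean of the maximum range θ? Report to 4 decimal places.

18.9610

A Pareto(scale x_m, shape k) prior on the upper bound θ of Uniform(0, θ) is conjugate: posterior is Pareto(max(x_m, max xᵢ), k + n).
Sample maximum = 11.2; prior scale x_m = 16.9 → posterior scale = max = 16.9.
Posterior shape = 2.2 + 7 = 9.2.
E[θ|data] = k·x_m/(k−1) = 9.2·16.9/8.2 = 18.9610.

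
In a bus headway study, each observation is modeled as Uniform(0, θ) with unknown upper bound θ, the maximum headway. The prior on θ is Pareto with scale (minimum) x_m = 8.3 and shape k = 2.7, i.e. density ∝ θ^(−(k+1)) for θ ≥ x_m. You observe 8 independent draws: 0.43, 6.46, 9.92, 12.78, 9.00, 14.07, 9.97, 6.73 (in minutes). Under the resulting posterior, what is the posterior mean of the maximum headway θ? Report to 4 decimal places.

15.5205

A Pareto(scale x_m, shape k) prior on the upper bound θ of Uniform(0, θ) is conjugate: posterior is Pareto(max(x_m, max xᵢ), k + n).
Sample maximum = 14.07; prior scale x_m = 8.3 → posterior scale = max = 14.07.
Posterior shape = 2.7 + 8 = 10.7.
E[θ|data] = k·x_m/(k−1) = 10.7·14.07/9.7 = 15.5205.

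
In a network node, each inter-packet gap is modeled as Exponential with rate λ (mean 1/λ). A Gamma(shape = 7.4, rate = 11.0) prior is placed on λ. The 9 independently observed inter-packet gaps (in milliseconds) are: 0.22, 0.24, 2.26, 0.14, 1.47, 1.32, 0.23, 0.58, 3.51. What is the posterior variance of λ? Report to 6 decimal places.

0.037295

With a Gamma(shape α, rate β) prior on the exponential rate λ, the posterior after n observations with total T = Σxᵢ is Gamma(α+n, β+T).
Sum of observations T = 9.97 milliseconds; n = 9.
Posterior: Gamma(7.4+9, 11.0+9.97) = Gamma(16.4, 20.97).
Var = α/β² = 0.037295.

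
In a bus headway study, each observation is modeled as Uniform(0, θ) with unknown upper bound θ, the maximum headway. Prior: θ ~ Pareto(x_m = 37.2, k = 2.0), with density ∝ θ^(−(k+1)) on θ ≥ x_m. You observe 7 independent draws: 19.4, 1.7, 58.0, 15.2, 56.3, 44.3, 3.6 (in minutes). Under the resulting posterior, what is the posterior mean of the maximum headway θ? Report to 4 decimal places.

A Pareto(scale x_m, shape k) prior on the upper bound θ of Uniform(0, θ) is conjugate: posterior is Pareto(max(x_m, max xᵢ), k + n).
Sample maximum = 58.0; prior scale x_m = 37.2 → posterior scale = max = 58.0.
Posterior shape = 2.0 + 7 = 9.0.
E[θ|data] = k·x_m/(k−1) = 9.0·58.0/8.0 = 65.2500.

65.2500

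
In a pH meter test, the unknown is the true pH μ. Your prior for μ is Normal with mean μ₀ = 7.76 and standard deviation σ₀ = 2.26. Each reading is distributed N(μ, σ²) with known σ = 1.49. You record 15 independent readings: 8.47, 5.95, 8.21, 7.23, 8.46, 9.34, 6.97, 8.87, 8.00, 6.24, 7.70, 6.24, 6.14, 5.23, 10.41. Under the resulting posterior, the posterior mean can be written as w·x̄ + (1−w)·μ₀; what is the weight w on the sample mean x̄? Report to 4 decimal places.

0.9718

For Normal data with known variance σ², a Normal(μ₀, σ₀²) prior on μ is conjugate. Posterior precision = 1/σ₀² + n/σ²; posterior mean is the precision-weighted average of μ₀ and x̄.
σ₀² = 2.26² = 5.1076, σ² = 1.49² = 2.2201. Prior precision 1/σ₀² = 1/5.1076; data precision n/σ² = 15/2.2201.
w = (n/σ²)/(1/σ₀² + n/σ²) = n·σ₀²/(σ² + n·σ₀²) = 15·5.1076/(2.2201 + 15·5.1076) = 76.614/78.8341 = 0.9718.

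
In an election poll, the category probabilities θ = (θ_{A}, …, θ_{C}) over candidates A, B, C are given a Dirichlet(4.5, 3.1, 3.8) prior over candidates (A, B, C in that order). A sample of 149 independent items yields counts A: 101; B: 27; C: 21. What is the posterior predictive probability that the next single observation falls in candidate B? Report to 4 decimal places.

0.1877

The Dirichlet prior is conjugate to the Multinomial likelihood: each posterior αⱼ = prior αⱼ + observed count nⱼ.
Posterior concentration: (105.5, 30.1, 24.8), total = 160.4.
P(next = B | data) = α_{B}/Σα = 0.1877.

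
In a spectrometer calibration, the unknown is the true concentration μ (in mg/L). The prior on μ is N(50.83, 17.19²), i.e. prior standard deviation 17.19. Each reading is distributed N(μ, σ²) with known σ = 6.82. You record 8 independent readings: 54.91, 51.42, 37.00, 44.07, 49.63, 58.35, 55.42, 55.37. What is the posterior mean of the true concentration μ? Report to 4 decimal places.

50.7724

For Normal data with known variance σ², a Normal(μ₀, σ₀²) prior on μ is conjugate. Posterior precision = 1/σ₀² + n/σ²; posterior mean is the precision-weighted average of μ₀ and x̄.
Σxᵢ = 54.91 + 51.42 + 37.00 + 44.07 + 49.63 + 58.35 + 55.42 + 55.37 = 406.17, so n·x̄ = 406.17.
σ₀² = 17.19² = 295.4961, σ² = 6.82² = 46.5124; σ² + n·σ₀² = 46.5124 + 8·295.4961 = 2410.4812.
Posterior mean = (μ₀/σ₀² + n·x̄/σ²)/(1/σ₀² + n/σ²) = (σ²·μ₀ + σ₀²·n·x̄)/(σ² + n·σ₀²) = (46.5124·50.83 + 295.4961·406.17)/2410.4812 = 122385.876229/2410.4812 = 50.7724.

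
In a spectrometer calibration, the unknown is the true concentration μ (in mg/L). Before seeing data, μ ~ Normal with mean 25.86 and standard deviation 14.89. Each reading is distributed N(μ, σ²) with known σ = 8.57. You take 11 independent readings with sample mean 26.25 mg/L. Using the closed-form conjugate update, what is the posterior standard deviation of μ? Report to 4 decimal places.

2.5459

For Normal data with known variance σ², a Normal(μ₀, σ₀²) prior on μ is conjugate. Posterior precision = 1/σ₀² + n/σ²; posterior mean is the precision-weighted average of μ₀ and x̄.
σ₀² = 14.89² = 221.7121, σ² = 8.57² = 73.4449; σ² + n·σ₀² = 73.4449 + 11·221.7121 = 2512.278.
Posterior precision = 1/σ₀² + n/σ² = 1/221.7121 + 11/73.4449 = (σ² + n·σ₀²)/(σ₀²σ²) = 2512.278/(221.7121·73.4449); posterior variance σₙ² = σ₀²σ²/(σ² + n·σ₀²) = 221.7121·73.4449/2512.278 = 6.481617.
Posterior SD = √σₙ² = √(221.7121·73.4449/2512.278) = 2.5459.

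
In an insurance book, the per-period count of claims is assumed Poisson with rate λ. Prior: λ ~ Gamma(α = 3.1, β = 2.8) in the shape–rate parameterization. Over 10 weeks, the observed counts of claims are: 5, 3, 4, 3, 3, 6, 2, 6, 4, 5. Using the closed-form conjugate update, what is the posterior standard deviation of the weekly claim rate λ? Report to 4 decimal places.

0.5188

With a Gamma(shape α, rate β) prior, the Poisson likelihood is conjugate: the posterior is Gamma(α + ΣXᵢ, β + n).
Sum of counts S = 41 over n = 10 weeks.
Posterior: Gamma(α+S, β+n) = Gamma(3.1+41, 2.8+10) = Gamma(44.1, 12.8).
SD = √α/β = √44.1/12.8 = 0.5188.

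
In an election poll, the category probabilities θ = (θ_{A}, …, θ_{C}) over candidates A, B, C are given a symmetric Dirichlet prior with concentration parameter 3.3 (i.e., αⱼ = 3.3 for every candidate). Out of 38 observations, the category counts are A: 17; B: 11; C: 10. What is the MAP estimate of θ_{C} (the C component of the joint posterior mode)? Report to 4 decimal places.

The Dirichlet prior is conjugate to the Multinomial likelihood: each posterior αⱼ = prior αⱼ + observed count nⱼ.
Posterior concentration: (20.3, 14.3, 13.3), total = 47.9.
Joint mode component: (α_{C}−1)/(Σα−K) = 12.3/44.9 = 0.2739.

0.2739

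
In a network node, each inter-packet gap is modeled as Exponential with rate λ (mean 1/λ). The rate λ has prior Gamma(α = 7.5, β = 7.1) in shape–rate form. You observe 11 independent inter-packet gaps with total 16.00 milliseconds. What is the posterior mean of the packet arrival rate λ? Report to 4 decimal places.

With a Gamma(shape α, rate β) prior on the exponential rate λ, the posterior after n observations with total T = Σxᵢ is Gamma(α+n, β+T).
Posterior: Gamma(7.5+11, 7.1+16.00) = Gamma(18.5, 23.10).
Posterior mean of λ = α/β = 18.5/23.10 = 0.8009.

0.8009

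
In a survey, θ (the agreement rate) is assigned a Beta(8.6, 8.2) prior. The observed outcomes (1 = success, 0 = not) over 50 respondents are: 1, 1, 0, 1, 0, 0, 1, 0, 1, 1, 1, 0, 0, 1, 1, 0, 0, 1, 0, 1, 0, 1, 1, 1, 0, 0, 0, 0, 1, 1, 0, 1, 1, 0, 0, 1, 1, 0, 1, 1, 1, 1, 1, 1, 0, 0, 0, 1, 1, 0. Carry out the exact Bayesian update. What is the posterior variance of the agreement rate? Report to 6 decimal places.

The Beta prior is conjugate to a Binomial/Bernoulli likelihood; the update adds successes to α and failures to β.
Posterior: Beta(α+k, β+n−k) = Beta(8.6+28, 8.2+22) = Beta(36.6, 30.2).
Var = αβ/((α+β)²(α+β+1)) = 36.6·30.2/(66.8²·67.8) = 0.003653.

0.003653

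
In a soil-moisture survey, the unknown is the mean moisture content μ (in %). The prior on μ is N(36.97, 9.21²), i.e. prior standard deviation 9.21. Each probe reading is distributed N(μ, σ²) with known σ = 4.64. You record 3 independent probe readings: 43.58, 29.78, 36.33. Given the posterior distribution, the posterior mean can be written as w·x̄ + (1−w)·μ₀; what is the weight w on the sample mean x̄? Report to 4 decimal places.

For Normal data with known variance σ², a Normal(μ₀, σ₀²) prior on μ is conjugate. Posterior precision = 1/σ₀² + n/σ²; posterior mean is the precision-weighted average of μ₀ and x̄.
σ₀² = 9.21² = 84.8241, σ² = 4.64² = 21.5296. Prior precision 1/σ₀² = 1/84.8241; data precision n/σ² = 3/21.5296.
w = (n/σ²)/(1/σ₀² + n/σ²) = n·σ₀²/(σ² + n·σ₀²) = 3·84.8241/(21.5296 + 3·84.8241) = 254.4723/276.0019 = 0.9220.

0.9220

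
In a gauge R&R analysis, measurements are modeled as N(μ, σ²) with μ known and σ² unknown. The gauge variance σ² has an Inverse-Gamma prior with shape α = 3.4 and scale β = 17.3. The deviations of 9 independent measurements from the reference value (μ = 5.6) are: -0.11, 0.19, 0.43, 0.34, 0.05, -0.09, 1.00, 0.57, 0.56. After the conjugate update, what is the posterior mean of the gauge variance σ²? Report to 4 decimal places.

2.6520

With known mean μ and an Inverse-Gamma(α, β) prior on σ², the Normal likelihood is conjugate: posterior is Inv-Gamma(α + n/2, β + Σ(xᵢ−μ)²/2).
Σ(xᵢ−μ)² = (-0.11)² + (0.19)² + (0.43)² + (0.34)² + (0.05)² + (-0.09)² + (1.00)² + (0.57)² + (0.56)² = 1.9978.
Posterior: Inv-Gamma(3.4 + 9/2, 17.3 + 1.9978/2) = Inv-Gamma(7.90, 18.29890).
E[σ²|data] = β/(α−1) = 18.29890/6.90 = 2.6520.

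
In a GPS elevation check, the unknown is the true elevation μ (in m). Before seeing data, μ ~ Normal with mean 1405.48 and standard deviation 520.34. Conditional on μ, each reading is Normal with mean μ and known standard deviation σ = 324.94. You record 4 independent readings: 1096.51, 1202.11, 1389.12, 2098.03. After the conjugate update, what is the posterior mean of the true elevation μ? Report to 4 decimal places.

For Normal data with known variance σ², a Normal(μ₀, σ₀²) prior on μ is conjugate. Posterior precision = 1/σ₀² + n/σ²; posterior mean is the precision-weighted average of μ₀ and x̄.
Σxᵢ = 1096.51 + 1202.11 + 1389.12 + 2098.03 = 5785.77, so n·x̄ = 5785.77.
σ₀² = 520.34² = 270753.7156, σ² = 324.94² = 105586.0036; σ² + n·σ₀² = 105586.0036 + 4·270753.7156 = 1188600.866.
Posterior mean = (μ₀/σ₀² + n·x̄/σ²)/(1/σ₀² + n/σ²) = (σ²·μ₀ + σ₀²·n·x̄)/(σ² + n·σ₀²) = (105586.0036·1405.48 + 270753.7156·5785.77)/1188600.866 = 1714917741.44674/1188600.866 = 1442.8037.

1442.8037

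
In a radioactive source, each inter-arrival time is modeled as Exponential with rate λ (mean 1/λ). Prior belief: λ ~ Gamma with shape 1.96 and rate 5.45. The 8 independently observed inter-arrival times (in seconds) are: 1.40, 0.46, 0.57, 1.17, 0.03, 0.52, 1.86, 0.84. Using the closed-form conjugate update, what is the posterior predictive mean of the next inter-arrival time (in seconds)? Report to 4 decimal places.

With a Gamma(shape α, rate β) prior on the exponential rate λ, the posterior after n observations with total T = Σxᵢ is Gamma(α+n, β+T).
Sum of observations T = 6.85 seconds; n = 8.
Posterior: Gamma(1.96+8, 5.45+6.85) = Gamma(9.96, 12.30).
The predictive distribution for the next observation is Lomax; its mean is β/(α−1) = 12.30/8.96 = 1.3728.

1.3728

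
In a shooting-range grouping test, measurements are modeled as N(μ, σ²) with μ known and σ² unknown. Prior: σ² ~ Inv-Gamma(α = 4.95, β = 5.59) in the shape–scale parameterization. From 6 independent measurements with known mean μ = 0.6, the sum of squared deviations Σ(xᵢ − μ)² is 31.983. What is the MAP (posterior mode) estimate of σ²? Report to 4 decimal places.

With known mean μ and an Inverse-Gamma(α, β) prior on σ², the Normal likelihood is conjugate: posterior is Inv-Gamma(α + n/2, β + Σ(xᵢ−μ)²/2).
Posterior: Inv-Gamma(4.95 + 6/2, 5.59 + 31.983/2) = Inv-Gamma(7.95, 21.5815).
Mode = β/(α+1) = 21.5815/8.95 = 2.4113.

2.4113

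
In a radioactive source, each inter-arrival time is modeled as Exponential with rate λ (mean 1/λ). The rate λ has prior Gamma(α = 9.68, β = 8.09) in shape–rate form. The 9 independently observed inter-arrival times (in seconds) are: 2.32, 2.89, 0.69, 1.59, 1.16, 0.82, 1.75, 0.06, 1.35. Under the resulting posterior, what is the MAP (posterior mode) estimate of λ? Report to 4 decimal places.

0.8533

With a Gamma(shape α, rate β) prior on the exponential rate λ, the posterior after n observations with total T = Σxᵢ is Gamma(α+n, β+T).
Sum of observations T = 12.63 seconds; n = 9.
Posterior: Gamma(9.68+9, 8.09+12.63) = Gamma(18.68, 20.72).
Mode = (α−1)/β = 0.8533.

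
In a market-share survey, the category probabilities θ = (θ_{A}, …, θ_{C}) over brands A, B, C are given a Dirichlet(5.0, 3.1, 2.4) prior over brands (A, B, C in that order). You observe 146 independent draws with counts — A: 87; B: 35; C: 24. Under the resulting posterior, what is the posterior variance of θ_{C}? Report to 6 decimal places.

The Dirichlet prior is conjugate to the Multinomial likelihood: each posterior αⱼ = prior αⱼ + observed count nⱼ.
Posterior concentration: (92.0, 38.1, 26.4), total = 156.5.
Var[θ_j] = α_j(Σα−α_j)/((Σα)²(Σα+1)) = 26.4·130.1/(156.5²·157.5) = 0.000890.

0.000890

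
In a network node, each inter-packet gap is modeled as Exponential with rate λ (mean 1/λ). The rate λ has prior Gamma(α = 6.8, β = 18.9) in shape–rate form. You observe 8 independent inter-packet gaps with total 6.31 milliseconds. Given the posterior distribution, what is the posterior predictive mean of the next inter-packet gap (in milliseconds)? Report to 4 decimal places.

With a Gamma(shape α, rate β) prior on the exponential rate λ, the posterior after n observations with total T = Σxᵢ is Gamma(α+n, β+T).
Posterior: Gamma(6.8+8, 18.9+6.31) = Gamma(14.8, 25.21).
The predictive distribution for the next observation is Lomax; its mean is β/(α−1) = 25.21/13.8 = 1.8268.

1.8268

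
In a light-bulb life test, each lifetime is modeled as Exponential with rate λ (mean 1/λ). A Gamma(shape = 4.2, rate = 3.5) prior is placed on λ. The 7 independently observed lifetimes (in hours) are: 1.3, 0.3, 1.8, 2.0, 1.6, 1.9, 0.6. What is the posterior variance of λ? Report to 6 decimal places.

With a Gamma(shape α, rate β) prior on the exponential rate λ, the posterior after n observations with total T = Σxᵢ is Gamma(α+n, β+T).
Sum of observations T = 9.5 hours; n = 7.
Posterior: Gamma(4.2+7, 3.5+9.5) = Gamma(11.2, 13.0).
Var = α/β² = 0.066272.

0.066272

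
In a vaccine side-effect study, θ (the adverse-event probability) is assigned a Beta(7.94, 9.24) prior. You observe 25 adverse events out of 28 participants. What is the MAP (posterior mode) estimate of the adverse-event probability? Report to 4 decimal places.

The Beta prior is conjugate to a Binomial/Bernoulli likelihood; the update adds successes to α and failures to β.
Posterior: Beta(α+k, β+n−k) = Beta(7.94+25, 9.24+3) = Beta(32.94, 12.24).
Mode of Beta(a,b) for a,b>1 is (a−1)/(a+b−2) = 31.94/43.18 = 0.7397.

0.7397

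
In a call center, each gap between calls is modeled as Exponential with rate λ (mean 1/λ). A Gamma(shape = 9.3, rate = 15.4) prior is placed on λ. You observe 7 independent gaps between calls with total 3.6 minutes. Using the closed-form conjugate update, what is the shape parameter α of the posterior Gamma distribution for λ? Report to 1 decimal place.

With a Gamma(shape α, rate β) prior on the exponential rate λ, the posterior after n observations with total T = Σxᵢ is Gamma(α+n, β+T).
Posterior: Gamma(9.3+7, 15.4+3.6) = Gamma(16.3, 19.0).
Posterior α = 16.3.

16.3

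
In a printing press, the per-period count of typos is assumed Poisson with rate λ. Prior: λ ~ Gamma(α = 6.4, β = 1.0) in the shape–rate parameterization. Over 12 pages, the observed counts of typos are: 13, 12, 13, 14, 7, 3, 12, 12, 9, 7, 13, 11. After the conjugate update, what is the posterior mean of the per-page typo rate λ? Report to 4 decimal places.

With a Gamma(shape α, rate β) prior, the Poisson likelihood is conjugate: the posterior is Gamma(α + ΣXᵢ, β + n).
Sum of counts S = 126 over n = 12 pages.
Posterior: Gamma(α+S, β+n) = Gamma(6.4+126, 1.0+12) = Gamma(132.4, 13.0).
Posterior mean = α/β = 132.4/13.0 = 10.1846.

10.1846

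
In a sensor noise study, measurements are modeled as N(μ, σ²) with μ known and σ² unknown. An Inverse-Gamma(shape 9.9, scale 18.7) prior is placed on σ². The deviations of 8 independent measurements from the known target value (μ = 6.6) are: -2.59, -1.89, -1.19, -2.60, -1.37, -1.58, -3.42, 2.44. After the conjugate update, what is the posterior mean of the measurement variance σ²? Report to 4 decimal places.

With known mean μ and an Inverse-Gamma(α, β) prior on σ², the Normal likelihood is conjugate: posterior is Inv-Gamma(α + n/2, β + Σ(xᵢ−μ)²/2).
Σ(xᵢ−μ)² = (-2.59)² + (-1.89)² + (-1.19)² + (-2.60)² + (-1.37)² + (-1.58)² + (-3.42)² + (2.44)² = 40.4796.
Posterior: Inv-Gamma(9.9 + 8/2, 18.7 + 40.4796/2) = Inv-Gamma(13.90, 38.93980).
E[σ²|data] = β/(α−1) = 38.93980/12.90 = 3.0186.

3.0186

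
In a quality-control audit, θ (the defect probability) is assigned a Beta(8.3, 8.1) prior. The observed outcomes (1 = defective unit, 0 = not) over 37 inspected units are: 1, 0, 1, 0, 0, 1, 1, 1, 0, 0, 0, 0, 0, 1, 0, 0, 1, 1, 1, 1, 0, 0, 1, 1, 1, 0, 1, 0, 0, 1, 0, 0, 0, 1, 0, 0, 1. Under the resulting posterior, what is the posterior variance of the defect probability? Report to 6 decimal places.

0.004583

The Beta prior is conjugate to a Binomial/Bernoulli likelihood; the update adds successes to α and failures to β.
Posterior: Beta(α+k, β+n−k) = Beta(8.3+17, 8.1+20) = Beta(25.3, 28.1).
Var = αβ/((α+β)²(α+β+1)) = 25.3·28.1/(53.4²·54.4) = 0.004583.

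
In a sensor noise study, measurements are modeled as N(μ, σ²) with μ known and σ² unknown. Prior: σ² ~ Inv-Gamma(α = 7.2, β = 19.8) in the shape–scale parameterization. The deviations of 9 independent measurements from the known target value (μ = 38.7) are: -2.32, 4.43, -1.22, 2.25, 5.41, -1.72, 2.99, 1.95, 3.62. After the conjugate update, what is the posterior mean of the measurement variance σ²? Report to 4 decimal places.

With known mean μ and an Inverse-Gamma(α, β) prior on σ², the Normal likelihood is conjugate: posterior is Inv-Gamma(α + n/2, β + Σ(xᵢ−μ)²/2).
Σ(xᵢ−μ)² = (-2.32)² + (4.43)² + (-1.22)² + (2.25)² + (5.41)² + (-1.72)² + (2.99)² + (1.95)² + (3.62)² = 89.6317.
Posterior: Inv-Gamma(7.2 + 9/2, 19.8 + 89.6317/2) = Inv-Gamma(11.70, 64.61585).
E[σ²|data] = β/(α−1) = 64.61585/10.70 = 6.0389.

6.0389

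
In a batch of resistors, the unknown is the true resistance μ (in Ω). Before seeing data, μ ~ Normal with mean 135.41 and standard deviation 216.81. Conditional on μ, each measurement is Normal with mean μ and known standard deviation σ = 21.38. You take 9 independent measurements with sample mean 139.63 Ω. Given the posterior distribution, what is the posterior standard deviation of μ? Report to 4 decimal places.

For Normal data with known variance σ², a Normal(μ₀, σ₀²) prior on μ is conjugate. Posterior precision = 1/σ₀² + n/σ²; posterior mean is the precision-weighted average of μ₀ and x̄.
σ₀² = 216.81² = 47006.5761, σ² = 21.38² = 457.1044; σ² + n·σ₀² = 457.1044 + 9·47006.5761 = 423516.2893.
Posterior precision = 1/σ₀² + n/σ² = 1/47006.5761 + 9/457.1044 = (σ² + n·σ₀²)/(σ₀²σ²) = 423516.2893/(47006.5761·457.1044); posterior variance σₙ² = σ₀²σ²/(σ² + n·σ₀²) = 47006.5761·457.1044/423516.2893 = 50.734560.
Posterior SD = √σₙ² = √(47006.5761·457.1044/423516.2893) = 7.1228.

7.1228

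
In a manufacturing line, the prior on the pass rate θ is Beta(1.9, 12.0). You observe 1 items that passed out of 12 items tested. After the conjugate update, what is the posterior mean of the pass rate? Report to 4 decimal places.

The Beta prior is conjugate to a Binomial/Bernoulli likelihood; the update adds successes to α and failures to β.
Posterior: Beta(α+k, β+n−k) = Beta(1.9+1, 12.0+11) = Beta(2.9, 23.0).
Posterior mean = α/(α+β) = 2.9/25.9 = 0.1120.

0.1120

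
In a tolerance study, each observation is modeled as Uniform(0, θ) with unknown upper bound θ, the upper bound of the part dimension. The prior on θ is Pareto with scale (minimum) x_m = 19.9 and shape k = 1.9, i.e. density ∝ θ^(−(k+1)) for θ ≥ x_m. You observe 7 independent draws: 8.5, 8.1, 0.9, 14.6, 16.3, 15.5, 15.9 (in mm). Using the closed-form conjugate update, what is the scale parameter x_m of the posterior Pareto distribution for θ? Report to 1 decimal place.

19.9

A Pareto(scale x_m, shape k) prior on the upper bound θ of Uniform(0, θ) is conjugate: posterior is Pareto(max(x_m, max xᵢ), k + n).
Sample maximum = 16.3; prior scale x_m = 19.9 → posterior scale = max = 19.9.
Posterior shape = 1.9 + 7 = 8.9.
Posterior scale x_m = 19.9.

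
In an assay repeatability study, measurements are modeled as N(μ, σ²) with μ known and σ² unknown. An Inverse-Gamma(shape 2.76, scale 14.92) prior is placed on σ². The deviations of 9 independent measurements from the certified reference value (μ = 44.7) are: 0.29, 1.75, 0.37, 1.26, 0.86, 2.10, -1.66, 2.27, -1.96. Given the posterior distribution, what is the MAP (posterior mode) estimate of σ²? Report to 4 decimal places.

3.1241

With known mean μ and an Inverse-Gamma(α, β) prior on σ², the Normal likelihood is conjugate: posterior is Inv-Gamma(α + n/2, β + Σ(xᵢ−μ)²/2).
Σ(xᵢ−μ)² = (0.29)² + (1.75)² + (0.37)² + (1.26)² + (0.86)² + (2.10)² + (-1.66)² + (2.27)² + (-1.96)² = 21.7708.
Posterior: Inv-Gamma(2.76 + 9/2, 14.92 + 21.7708/2) = Inv-Gamma(7.26, 25.80540).
Mode = β/(α+1) = 25.80540/8.26 = 3.1241.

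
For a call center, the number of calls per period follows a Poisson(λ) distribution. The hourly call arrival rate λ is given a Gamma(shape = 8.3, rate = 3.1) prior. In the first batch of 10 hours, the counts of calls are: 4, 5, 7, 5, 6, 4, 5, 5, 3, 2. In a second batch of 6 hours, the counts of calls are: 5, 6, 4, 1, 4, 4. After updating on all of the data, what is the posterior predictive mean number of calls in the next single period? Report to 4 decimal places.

4.0995

With a Gamma(shape α, rate β) prior, the Poisson likelihood is conjugate: the posterior is Gamma(α + ΣXᵢ, β + n).
Batch 1: sum of counts S = 46 over n = 10 hours.
After batch 1: Gamma(α+S, β+n) = Gamma(8.3+46, 3.1+10) = Gamma(54.3, 13.1).
Batch 2: sum of counts S = 24 over n = 6 hours.
After batch 2: Gamma(α+S, β+n) = Gamma(54.3+24, 13.1+6) = Gamma(78.3, 19.1).
The predictive distribution for one future period is NegBinom with mean α/β = 4.0995.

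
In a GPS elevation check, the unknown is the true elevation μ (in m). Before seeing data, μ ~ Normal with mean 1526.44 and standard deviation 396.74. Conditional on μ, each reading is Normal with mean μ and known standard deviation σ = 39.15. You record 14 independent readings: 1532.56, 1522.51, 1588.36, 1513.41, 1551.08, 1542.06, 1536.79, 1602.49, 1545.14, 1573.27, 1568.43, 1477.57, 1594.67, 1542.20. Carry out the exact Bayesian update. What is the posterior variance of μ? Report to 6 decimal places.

109.404083

For Normal data with known variance σ², a Normal(μ₀, σ₀²) prior on μ is conjugate. Posterior precision = 1/σ₀² + n/σ²; posterior mean is the precision-weighted average of μ₀ and x̄.
σ₀² = 396.74² = 157402.6276, σ² = 39.15² = 1532.7225; σ² + n·σ₀² = 1532.7225 + 14·157402.6276 = 2205169.5089.
Posterior precision = 1/σ₀² + n/σ² = 1/157402.6276 + 14/1532.7225 = (σ² + n·σ₀²)/(σ₀²σ²) = 2205169.5089/(157402.6276·1532.7225); posterior variance σₙ² = σ₀²σ²/(σ² + n·σ₀²) = 157402.6276·1532.7225/2205169.5089 = 109.404083.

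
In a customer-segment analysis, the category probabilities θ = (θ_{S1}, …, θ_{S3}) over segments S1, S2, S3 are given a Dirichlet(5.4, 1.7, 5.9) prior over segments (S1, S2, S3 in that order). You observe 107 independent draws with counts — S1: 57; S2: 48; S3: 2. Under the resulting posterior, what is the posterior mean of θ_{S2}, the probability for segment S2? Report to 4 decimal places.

0.4142

The Dirichlet prior is conjugate to the Multinomial likelihood: each posterior αⱼ = prior αⱼ + observed count nⱼ.
Posterior concentration: (62.4, 49.7, 7.9), total = 120.0.
E[θ_{S2}|data] = α_{S2}/Σα = 49.7/120.0 = 0.4142.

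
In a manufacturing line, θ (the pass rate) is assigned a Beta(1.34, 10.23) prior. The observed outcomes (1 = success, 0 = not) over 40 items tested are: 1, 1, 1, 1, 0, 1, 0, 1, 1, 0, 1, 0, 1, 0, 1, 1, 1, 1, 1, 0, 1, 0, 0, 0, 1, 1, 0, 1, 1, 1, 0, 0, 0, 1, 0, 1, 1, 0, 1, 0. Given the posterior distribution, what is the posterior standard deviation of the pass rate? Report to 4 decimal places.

0.0690

The Beta prior is conjugate to a Binomial/Bernoulli likelihood; the update adds successes to α and failures to β.
Posterior: Beta(α+k, β+n−k) = Beta(1.34+24, 10.23+16) = Beta(25.34, 26.23).
Var = αβ/((α+β)²(α+β+1)) = 25.34·26.23/(51.57²·52.57) = 0.00475415; SD = √0.00475415 = 0.0690.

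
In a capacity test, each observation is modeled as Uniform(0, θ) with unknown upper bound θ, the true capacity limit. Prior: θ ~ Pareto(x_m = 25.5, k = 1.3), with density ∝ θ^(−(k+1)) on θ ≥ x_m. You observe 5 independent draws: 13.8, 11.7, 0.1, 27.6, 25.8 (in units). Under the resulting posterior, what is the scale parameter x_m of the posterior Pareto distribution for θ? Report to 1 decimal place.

A Pareto(scale x_m, shape k) prior on the upper bound θ of Uniform(0, θ) is conjugate: posterior is Pareto(max(x_m, max xᵢ), k + n).
Sample maximum = 27.6; prior scale x_m = 25.5 → posterior scale = max = 27.6.
Posterior shape = 1.3 + 5 = 6.3.
Posterior scale x_m = 27.6.

27.6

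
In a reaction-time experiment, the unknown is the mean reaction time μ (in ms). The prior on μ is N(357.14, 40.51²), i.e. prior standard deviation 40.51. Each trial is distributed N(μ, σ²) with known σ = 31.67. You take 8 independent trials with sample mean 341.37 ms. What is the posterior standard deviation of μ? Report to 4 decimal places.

For Normal data with known variance σ², a Normal(μ₀, σ₀²) prior on μ is conjugate. Posterior precision = 1/σ₀² + n/σ²; posterior mean is the precision-weighted average of μ₀ and x̄.
σ₀² = 40.51² = 1641.0601, σ² = 31.67² = 1002.9889; σ² + n·σ₀² = 1002.9889 + 8·1641.0601 = 14131.4697.
Posterior precision = 1/σ₀² + n/σ² = 1/1641.0601 + 8/1002.9889 = (σ² + n·σ₀²)/(σ₀²σ²) = 14131.4697/(1641.0601·1002.9889); posterior variance σₙ² = σ₀²σ²/(σ² + n·σ₀²) = 1641.0601·1002.9889/14131.4697 = 116.475151.
Posterior SD = √σₙ² = √(1641.0601·1002.9889/14131.4697) = 10.7924.

10.7924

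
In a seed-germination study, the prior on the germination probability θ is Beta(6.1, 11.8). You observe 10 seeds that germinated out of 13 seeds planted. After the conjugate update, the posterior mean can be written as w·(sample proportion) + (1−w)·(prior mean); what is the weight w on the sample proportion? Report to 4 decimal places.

The Beta prior is conjugate to a Binomial/Bernoulli likelihood; the update adds successes to α and failures to β.
Posterior mean = (α₀+k)/(α₀+β₀+n) = [n/(α₀+β₀+n)]·(k/n) + [(α₀+β₀)/(α₀+β₀+n)]·α₀/(α₀+β₀), so only n and the prior enter the weight.
The weight on the data is w = n/(α₀+β₀+n) = 13/(6.1+11.8+13) = 13/30.9 = 0.4207.

0.4207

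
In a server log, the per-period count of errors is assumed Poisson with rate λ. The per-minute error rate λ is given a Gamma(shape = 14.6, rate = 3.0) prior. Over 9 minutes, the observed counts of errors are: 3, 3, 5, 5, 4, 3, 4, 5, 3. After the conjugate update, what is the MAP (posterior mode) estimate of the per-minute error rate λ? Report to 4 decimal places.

With a Gamma(shape α, rate β) prior, the Poisson likelihood is conjugate: the posterior is Gamma(α + ΣXᵢ, β + n).
Sum of counts S = 35 over n = 9 minutes.
Posterior: Gamma(α+S, β+n) = Gamma(14.6+35, 3.0+9) = Gamma(49.6, 12.0).
Mode of Gamma(α,β) for α≥1 is (α−1)/β = 48.6/12.0 = 4.0500.

4.0500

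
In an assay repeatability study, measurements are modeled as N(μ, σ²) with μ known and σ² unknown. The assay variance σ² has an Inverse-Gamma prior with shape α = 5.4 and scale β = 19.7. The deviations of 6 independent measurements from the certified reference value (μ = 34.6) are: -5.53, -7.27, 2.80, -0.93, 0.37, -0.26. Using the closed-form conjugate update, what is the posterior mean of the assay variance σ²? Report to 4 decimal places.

With known mean μ and an Inverse-Gamma(α, β) prior on σ², the Normal likelihood is conjugate: posterior is Inv-Gamma(α + n/2, β + Σ(xᵢ−μ)²/2).
Σ(xᵢ−μ)² = (-5.53)² + (-7.27)² + (2.80)² + (-0.93)² + (0.37)² + (-0.26)² = 92.3432.
Posterior: Inv-Gamma(5.4 + 6/2, 19.7 + 92.3432/2) = Inv-Gamma(8.40, 65.87160).
E[σ²|data] = β/(α−1) = 65.87160/7.40 = 8.9016.

8.9016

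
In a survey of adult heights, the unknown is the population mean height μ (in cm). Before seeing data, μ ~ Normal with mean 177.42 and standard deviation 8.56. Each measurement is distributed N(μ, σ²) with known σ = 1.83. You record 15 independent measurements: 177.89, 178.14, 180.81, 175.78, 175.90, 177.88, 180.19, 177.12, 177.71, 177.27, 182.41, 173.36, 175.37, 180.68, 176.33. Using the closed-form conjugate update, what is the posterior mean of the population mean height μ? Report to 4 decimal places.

177.7882

For Normal data with known variance σ², a Normal(μ₀, σ₀²) prior on μ is conjugate. Posterior precision = 1/σ₀² + n/σ²; posterior mean is the precision-weighted average of μ₀ and x̄.
Σxᵢ = 177.89 + 178.14 + 180.81 + 175.78 + 175.90 + 177.88 + 180.19 + 177.12 + 177.71 + 177.27 + 182.41 + 173.36 + 175.37 + 180.68 + 176.33 = 2666.84, so n·x̄ = 2666.84.
σ₀² = 8.56² = 73.2736, σ² = 1.83² = 3.3489; σ² + n·σ₀² = 3.3489 + 15·73.2736 = 1102.4529.
Posterior mean = (μ₀/σ₀² + n·x̄/σ²)/(1/σ₀² + n/σ²) = (σ²·μ₀ + σ₀²·n·x̄)/(σ² + n·σ₀²) = (3.3489·177.42 + 73.2736·2666.84)/1102.4529 = 196003.129262/1102.4529 = 177.7882.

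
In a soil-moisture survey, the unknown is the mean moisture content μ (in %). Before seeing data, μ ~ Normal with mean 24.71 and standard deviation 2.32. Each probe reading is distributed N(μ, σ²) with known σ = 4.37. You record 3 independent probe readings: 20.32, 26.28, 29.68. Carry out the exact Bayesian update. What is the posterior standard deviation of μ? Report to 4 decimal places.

1.7078

For Normal data with known variance σ², a Normal(μ₀, σ₀²) prior on μ is conjugate. Posterior precision = 1/σ₀² + n/σ²; posterior mean is the precision-weighted average of μ₀ and x̄.
σ₀² = 2.32² = 5.3824, σ² = 4.37² = 19.0969; σ² + n·σ₀² = 19.0969 + 3·5.3824 = 35.2441.
Posterior precision = 1/σ₀² + n/σ² = 1/5.3824 + 3/19.0969 = (σ² + n·σ₀²)/(σ₀²σ²) = 35.2441/(5.3824·19.0969); posterior variance σₙ² = σ₀²σ²/(σ² + n·σ₀²) = 5.3824·19.0969/35.2441 = 2.916436.
Posterior SD = √σₙ² = √(5.3824·19.0969/35.2441) = 1.7078.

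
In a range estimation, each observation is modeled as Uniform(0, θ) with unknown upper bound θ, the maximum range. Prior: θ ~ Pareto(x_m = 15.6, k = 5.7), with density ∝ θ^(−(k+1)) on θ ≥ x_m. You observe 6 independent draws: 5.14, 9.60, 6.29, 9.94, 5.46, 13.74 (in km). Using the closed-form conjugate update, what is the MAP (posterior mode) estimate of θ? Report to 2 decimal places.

15.60

A Pareto(scale x_m, shape k) prior on the upper bound θ of Uniform(0, θ) is conjugate: posterior is Pareto(max(x_m, max xᵢ), k + n).
Sample maximum = 13.74; prior scale x_m = 15.6 → posterior scale = max = 15.60.
Posterior shape = 5.7 + 6 = 11.7.
The Pareto density is decreasing on [x_m, ∞), so the mode is x_m = 15.60.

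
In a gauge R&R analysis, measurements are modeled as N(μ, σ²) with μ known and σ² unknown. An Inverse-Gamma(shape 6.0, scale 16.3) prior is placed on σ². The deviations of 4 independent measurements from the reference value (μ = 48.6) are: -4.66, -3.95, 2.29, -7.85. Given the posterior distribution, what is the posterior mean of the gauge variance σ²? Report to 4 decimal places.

With known mean μ and an Inverse-Gamma(α, β) prior on σ², the Normal likelihood is conjugate: posterior is Inv-Gamma(α + n/2, β + Σ(xᵢ−μ)²/2).
Σ(xᵢ−μ)² = (-4.66)² + (-3.95)² + (2.29)² + (-7.85)² = 104.1847.
Posterior: Inv-Gamma(6.0 + 4/2, 16.3 + 104.1847/2) = Inv-Gamma(8.00, 68.39235).
E[σ²|data] = β/(α−1) = 68.39235/7.00 = 9.7703.

9.7703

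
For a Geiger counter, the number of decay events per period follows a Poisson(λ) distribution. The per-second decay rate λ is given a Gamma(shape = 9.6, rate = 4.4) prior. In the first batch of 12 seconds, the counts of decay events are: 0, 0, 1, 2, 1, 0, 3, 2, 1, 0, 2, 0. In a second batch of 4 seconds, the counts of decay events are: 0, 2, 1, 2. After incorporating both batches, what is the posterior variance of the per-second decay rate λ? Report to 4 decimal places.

With a Gamma(shape α, rate β) prior, the Poisson likelihood is conjugate: the posterior is Gamma(α + ΣXᵢ, β + n).
Batch 1: sum of counts S = 12 over n = 12 seconds.
After batch 1: Gamma(α+S, β+n) = Gamma(9.6+12, 4.4+12) = Gamma(21.6, 16.4).
Batch 2: sum of counts S = 5 over n = 4 seconds.
After batch 2: Gamma(α+S, β+n) = Gamma(21.6+5, 16.4+4) = Gamma(26.6, 20.4).
Var = α/β² = 26.6/20.4² = 0.0639.

0.0639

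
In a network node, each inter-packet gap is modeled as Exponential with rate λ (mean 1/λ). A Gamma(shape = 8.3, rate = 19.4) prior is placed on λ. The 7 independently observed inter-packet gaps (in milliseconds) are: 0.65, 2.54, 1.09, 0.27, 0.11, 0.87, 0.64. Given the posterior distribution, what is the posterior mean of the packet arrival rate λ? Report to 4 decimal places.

0.5984

With a Gamma(shape α, rate β) prior on the exponential rate λ, the posterior after n observations with total T = Σxᵢ is Gamma(α+n, β+T).
Sum of observations T = 6.17 milliseconds; n = 7.
Posterior: Gamma(8.3+7, 19.4+6.17) = Gamma(15.3, 25.57).
Posterior mean of λ = α/β = 15.3/25.57 = 0.5984.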